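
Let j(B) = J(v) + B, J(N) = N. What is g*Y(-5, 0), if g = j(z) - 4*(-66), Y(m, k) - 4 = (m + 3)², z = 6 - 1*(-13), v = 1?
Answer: 2272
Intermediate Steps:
z = 19 (z = 6 + 13 = 19)
Y(m, k) = 4 + (3 + m)² (Y(m, k) = 4 + (m + 3)² = 4 + (3 + m)²)
j(B) = 1 + B
g = 284 (g = (1 + 19) - 4*(-66) = 20 + 264 = 284)
g*Y(-5, 0) = 284*(4 + (3 - 5)²) = 284*(4 + (-2)²) = 284*(4 + 4) = 284*8 = 2272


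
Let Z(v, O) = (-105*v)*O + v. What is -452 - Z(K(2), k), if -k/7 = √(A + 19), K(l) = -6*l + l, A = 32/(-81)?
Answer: -442 + 2450*√1507/3 ≈ 31261.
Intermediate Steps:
A = -32/81 (A = 32*(-1/81) = -32/81 ≈ -0.39506)
K(l) = -5*l
k = -7*√1507/9 (k = -7*√(-32/81 + 19) = -7*√1507/9 ≈ -30.193)
Z(v, O) = v - 105*O*v (Z(v, O) = -105*O*v + v = v - 105*O*v)
-452 - Z(K(2), k) = -452 - (-5*2)*(1 - (-245)*√1507/3) = -452 - (-10)*(1 + 245*√1507/3) = -452 - (-10 - 2450*√1507/3) = -452 + (10 + 2450*√1507/3) = -442 + 2450*√1507/3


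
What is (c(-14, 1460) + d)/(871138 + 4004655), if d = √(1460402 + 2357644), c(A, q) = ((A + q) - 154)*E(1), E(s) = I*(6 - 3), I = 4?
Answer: 15504/4875793 + √3818046/4875793 ≈ 0.0035805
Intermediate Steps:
E(s) = 12 (E(s) = 4*(6 - 3) = 4*3 = 12)
c(A, q) = -1848 + 12*A + 12*q (c(A, q) = ((A + q) - 154)*12 = (-154 + A + q)*12 = -1848 + 12*A + 12*q)
d = √3818046 ≈ 1954.0
(c(-14, 1460) + d)/(871138 + 4004655) = ((-1848 + 12*(-14) + 12*1460) + √3818046)/(871138 + 4004655) = ((-1848 - 168 + 17520) + √3818046)/4875793 = (15504 + √3818046)*(1/4875793) = 15504/4875793 + √3818046/4875793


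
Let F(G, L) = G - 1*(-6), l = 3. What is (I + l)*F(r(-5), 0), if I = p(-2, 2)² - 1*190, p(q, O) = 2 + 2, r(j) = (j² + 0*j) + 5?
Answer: -6156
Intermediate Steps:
r(j) = 5 + j² (r(j) = (j² + 0) + 5 = j² + 5 = 5 + j²)
F(G, L) = 6 + G (F(G, L) = G + 6 = 6 + G)
p(q, O) = 4
I = -174 (I = 4² - 1*190 = 16 - 190 = -174)
(I + l)*F(r(-5), 0) = (-174 + 3)*(6 + (5 + (-5)²)) = -171*(6 + (5 + 25)) = -171*(6 + 30) = -171*36 = -6156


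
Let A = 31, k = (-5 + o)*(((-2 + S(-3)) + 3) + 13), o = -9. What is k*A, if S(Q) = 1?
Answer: -6510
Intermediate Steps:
k = -210 (k = (-5 - 9)*(((-2 + 1) + 3) + 13) = -14*((-1 + 3) + 13) = -14*(2 + 13) = -14*15 = -210)
k*A = -210*31 = -6510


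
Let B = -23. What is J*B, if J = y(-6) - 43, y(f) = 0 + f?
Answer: 1127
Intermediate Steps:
y(f) = f
J = -49 (J = -6 - 43 = -49)
J*B = -49*(-23) = 1127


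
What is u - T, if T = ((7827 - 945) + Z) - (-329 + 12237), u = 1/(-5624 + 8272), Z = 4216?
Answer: 2144881/2648 ≈ 810.00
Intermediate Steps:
u = 1/2648 ≈ 0.00037764
T = -810 (T = ((7827 - 945) + 4216) - (-329 + 12237) = (6882 + 4216) - 1*11908 = 11098 - 11908 = -810)
u - T = 1/2648 - 1*(-810) = 1/2648 + 810 = 2144881/2648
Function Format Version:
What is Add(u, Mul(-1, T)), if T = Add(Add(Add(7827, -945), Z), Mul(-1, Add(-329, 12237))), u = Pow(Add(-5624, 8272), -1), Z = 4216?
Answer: Rational(2144881, 2648) ≈ 810.00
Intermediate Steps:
u = Rational(1, 2648) (u = Pow(2648, -1) = Rational(1, 2648) ≈ 0.00037764)
T = -810 (T = Add(Add(Add(7827, -945), 4216), Mul(-1, Add(-329, 12237))) = Add(Add(6882, 4216), Mul(-1, 11908)) = Add(11098, -11908) = -810)
Add(u, Mul(-1, T)) = Add(Rational(1, 2648), Mul(-1, -810)) = Add(Rational(1, 2648), 810) = Rational(2144881, 2648)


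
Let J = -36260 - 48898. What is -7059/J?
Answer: 2353/28386 ≈ 0.082893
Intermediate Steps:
J = -85158
-7059/J = -7059/(-85158) = -7059*(-1/85158) = 2353/28386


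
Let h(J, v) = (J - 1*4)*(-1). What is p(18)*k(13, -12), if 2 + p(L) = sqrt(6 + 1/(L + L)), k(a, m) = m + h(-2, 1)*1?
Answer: 12 - sqrt(217) ≈ -2.7309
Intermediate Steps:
h(J, v) = 4 - J (h(J, v) = (J - 4)*(-1) = (-4 + J)*(-1) = 4 - J)
k(a, m) = 6 + m (k(a, m) = m + (4 - 1*(-2))*1 = m + (4 + 2)*1 = m + 6*1 = m + 6 = 6 + m)
p(L) = -2 + sqrt(6 + 1/(2*L)) (p(L) = -2 + sqrt(6 + 1/(L + L)) = -2 + sqrt(6 + 1/(2*L)))
p(18)*k(13, -12) = (-2 + sqrt(24 + 2/18)/2)*(6 - 12) = (-2 + sqrt(24 + 2*(1/18))/2)*(-6) = (-2 + sqrt(24 + 1/9)/2)*(-6) = (-2 + sqrt(217/9)/2)*(-6) = (-2 + (sqrt(217)/3)/2)*(-6) = (-2 + sqrt(217)/6)*(-6) = 12 - sqrt(217)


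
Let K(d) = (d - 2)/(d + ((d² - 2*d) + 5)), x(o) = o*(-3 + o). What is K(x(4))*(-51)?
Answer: -6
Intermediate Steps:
K(d) = (-2 + d)/(5 + d² - d) (K(d) = (-2 + d)/(d + (5 + d² - 2*d)) = (-2 + d)/(5 + d² - d))
K(x(4))*(-51) = ((-2 + 4*(-3 + 4))/(5 + (4*(-3 + 4))² - 4*(-3 + 4)))*(-51) = ((-2 + 4*1)/(5 + (4*1)² - 4))*(-51) = ((-2 + 4)/(5 + 4² - 1*4))*(-51) = (2/(5 + 16 - 4))*(-51) = (2/17)*(-51) = -6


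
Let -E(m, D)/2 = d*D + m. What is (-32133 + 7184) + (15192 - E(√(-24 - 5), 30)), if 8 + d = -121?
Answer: -17497 + 2*I*√29 ≈ -17497.0 + 10.77*I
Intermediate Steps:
d = -129 (d = -8 - 121 = -129)
E(m, D) = -2*m + 258*D (E(m, D) = -2*(-129*D + m) = -2*(m - 129*D) = -2*m + 258*D)
(-32133 + 7184) + (15192 - E(√(-24 - 5), 30)) = (-32133 + 7184) + (15192 - (-2*√(-24 - 5) + 258*30)) = -24949 + (15192 - (-2*I*√29 + 7740)) = -24949 + (15192 - (7740 - 2*I*√29)) = -24949 + (15192 + (-7740 + 2*I*√29)) = -24949 + (7452 + 2*I*√29) = -17497 + 2*I*√29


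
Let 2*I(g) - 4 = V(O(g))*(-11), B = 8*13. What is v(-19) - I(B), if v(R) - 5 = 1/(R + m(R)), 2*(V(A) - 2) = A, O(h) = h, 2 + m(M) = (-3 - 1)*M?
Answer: 16501/55 ≈ 300.02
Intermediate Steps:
m(M) = -2 - 4*M (m(M) = -2 + (-3 - 1)*M = -2 - 4*M)
B = 104
V(A) = 2 + A/2
v(R) = 5 + 1/(-2 - 3*R) (v(R) = 5 + 1/(R + (-2 - 4*R)) = 5 + 1/(-2 - 3*R))
I(g) = -9 - 11*g/4 (I(g) = 2 + ((2 + g/2)*(-11))/2 = 2 + (-22 - 11*g/2)/2 = 2 + (-11 - 11*g/4) = -9 - 11*g/4)
v(-19) - I(B) = 3*(3 + 5*(-19))/(2 + 3*(-19)) - (-9 - 11/4*104) = 3*(3 - 95)/(2 - 57) - (-9 - 286) = 3*(-92)/(-55) - 1*(-295) = 3*(-1/55)*(-92) + 295 = 276/55 + 295 = 16501/55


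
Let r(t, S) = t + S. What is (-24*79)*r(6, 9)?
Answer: -28440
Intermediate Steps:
r(t, S) = S + t
(-24*79)*r(6, 9) = (-24*79)*(9 + 6) = -1896*15 = -28440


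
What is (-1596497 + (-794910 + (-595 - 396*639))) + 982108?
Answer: -1662938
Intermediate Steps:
(-1596497 + (-794910 + (-595 - 396*639))) + 982108 = (-1596497 + (-794910 + (-595 - 253044))) + 982108 = (-1596497 + (-794910 - 253639)) + 982108 = (-1596497 - 1048549) + 982108 = -2645046 + 982108 = -1662938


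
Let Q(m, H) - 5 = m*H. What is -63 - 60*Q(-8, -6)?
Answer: -3243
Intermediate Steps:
Q(m, H) = 5 + H*m (Q(m, H) = 5 + m*H = 5 + H*m)
-63 - 60*Q(-8, -6) = -63 - 60*(5 - 6*(-8)) = -63 - 60*(5 + 48) = -63 - 60*53 = -63 - 3180 = -3243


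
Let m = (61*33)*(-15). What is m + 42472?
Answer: 12277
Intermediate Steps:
m = -30195 (m = 2013*(-15) = -30195)
m + 42472 = -30195 + 42472 = 12277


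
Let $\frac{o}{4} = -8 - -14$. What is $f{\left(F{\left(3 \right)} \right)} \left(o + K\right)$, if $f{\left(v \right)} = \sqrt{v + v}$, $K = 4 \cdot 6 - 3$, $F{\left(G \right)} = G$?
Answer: $45 \sqrt{6} \approx 110.23$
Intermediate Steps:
$o = 24$ ($o = 4 \left(-8 - -14\right) = 4 \left(-8 + 14\right) = 4 \cdot 6 = 24$)
$K = 21$ ($K = 24 - 3 = 21$)
$f{\left(v \right)} = \sqrt{2} \sqrt{v}$ ($f{\left(v \right)} = \sqrt{2 v} = \sqrt{2} \sqrt{v}$)
$f{\left(F{\left(3 \right)} \right)} \left(o + K\right) = \sqrt{2} \sqrt{3} \left(24 + 21\right) = \sqrt{6} \cdot 45 = 45 \sqrt{6}$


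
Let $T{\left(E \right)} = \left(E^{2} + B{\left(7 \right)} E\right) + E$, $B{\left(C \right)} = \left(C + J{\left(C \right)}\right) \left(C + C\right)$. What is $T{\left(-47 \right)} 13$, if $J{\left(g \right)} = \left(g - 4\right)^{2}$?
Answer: $-108758$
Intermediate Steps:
$J{\left(g \right)} = \left(-4 + g\right)^{2}$
$B{\left(C \right)} = 2 C \left(C + \left(-4 + C\right)^{2}\right)$ ($B{\left(C \right)} = \left(C + \left(-4 + C\right)^{2}\right) \left(C + C\right) = \left(C + \left(-4 + C\right)^{2}\right) 2 C = 2 C \left(C + \left(-4 + C\right)^{2}\right)$)
$T{\left(E \right)} = E^{2} + 225 E$ ($T{\left(E \right)} = \left(E^{2} + 2 \cdot 7 \left(7 + \left(-4 + 7\right)^{2}\right) E\right) + E = \left(E^{2} + 2 \cdot 7 \left(7 + 3^{2}\right) E\right) + E = \left(E^{2} + 2 \cdot 7 \left(7 + 9\right) E\right) + E = \left(E^{2} + 2 \cdot 7 \cdot 16 E\right) + E = \left(E^{2} + 224 E\right) + E = E^{2} + 225 E$)
$T{\left(-47 \right)} 13 = - 47 \left(225 - 47\right) 13 = \left(-47\right) 178 \cdot 13 = \left(-8366\right) 13 = -108758$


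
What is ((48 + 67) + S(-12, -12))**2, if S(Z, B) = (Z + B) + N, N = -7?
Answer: 7056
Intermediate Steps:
S(Z, B) = -7 + B + Z (S(Z, B) = (Z + B) - 7 = (B + Z) - 7 = -7 + B + Z)
((48 + 67) + S(-12, -12))**2 = ((48 + 67) + (-7 - 12 - 12))**2 = (115 - 31)**2 = 84**2 = 7056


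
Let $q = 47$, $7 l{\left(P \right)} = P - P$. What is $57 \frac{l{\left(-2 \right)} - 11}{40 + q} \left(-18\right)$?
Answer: $\frac{3762}{29} \approx 129.72$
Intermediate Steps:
$l{\left(P \right)} = 0$ ($l{\left(P \right)} = \frac{P - P}{7} = \frac{1}{7} \cdot 0 = 0$)
$57 \frac{l{\left(-2 \right)} - 11}{40 + q} \left(-18\right) = 57 \frac{0 - 11}{40 + 47} \left(-18\right) = 57 \left(- \frac{11}{87}\right) \left(-18\right) = \left(- \frac{209}{29}\right) \left(-18\right) = \frac{3762}{29}$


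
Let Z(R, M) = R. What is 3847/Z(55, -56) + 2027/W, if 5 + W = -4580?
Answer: 3505402/50435 ≈ 69.503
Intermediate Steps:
W = -4585 (W = -5 - 4580 = -4585)
3847/Z(55, -56) + 2027/W = 3847/55 + 2027/(-4585) = 3847*(1/55) + 2027*(-1/4585) = 3847/55 - 2027/4585 = 3505402/50435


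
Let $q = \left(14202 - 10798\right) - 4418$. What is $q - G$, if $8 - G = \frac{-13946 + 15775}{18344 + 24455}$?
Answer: $- \frac{43738749}{42799} \approx -1022.0$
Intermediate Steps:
$q = -1014$ ($q = 3404 - 4418 = -1014$)
$G = \frac{340563}{42799}$ ($G = 8 - \frac{-13946 + 15775}{18344 + 24455} = 8 - \frac{1829}{42799} = \frac{340563}{42799} \approx 7.9573$)
$q - G = -1014 - \frac{340563}{42799} = - \frac{43738749}{42799}$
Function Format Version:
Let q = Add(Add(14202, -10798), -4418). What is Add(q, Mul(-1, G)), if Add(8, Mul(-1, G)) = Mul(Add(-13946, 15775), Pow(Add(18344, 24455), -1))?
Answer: Rational(-43738749, 42799) ≈ -1022.0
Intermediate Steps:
q = -1014 (q = Add(3404, -4418) = -1014)
G = Rational(340563, 42799) (G = Add(8, Mul(-1, Mul(Add(-13946, 15775), Pow(Add(18344, 24455), -1)))) = Add(8, Mul(-1, Mul(1829, Pow(42799, -1)))) = Add(8, Mul(-1, Mul(1829, Rational(1, 42799)))) = Add(8, Mul(-1, Rational(1829, 42799))) = Add(8, Rational(-1829, 42799)) = Rational(340563, 42799) ≈ 7.9573)
Add(q, Mul(-1, G)) = Add(-1014, Mul(-1, Rational(340563, 42799))) = Add(-1014, Rational(-340563, 42799)) = Rational(-43738749, 42799)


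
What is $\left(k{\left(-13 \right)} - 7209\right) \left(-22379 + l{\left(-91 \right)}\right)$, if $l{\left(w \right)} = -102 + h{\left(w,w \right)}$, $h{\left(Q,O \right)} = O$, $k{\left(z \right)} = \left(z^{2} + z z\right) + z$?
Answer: $155385648$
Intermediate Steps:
$k{\left(z \right)} = z + 2 z^{2}$ ($k{\left(z \right)} = \left(z^{2} + z^{2}\right) + z = 2 z^{2} + z = z + 2 z^{2}$)
$l{\left(w \right)} = -102 + w$
$\left(k{\left(-13 \right)} - 7209\right) \left(-22379 + l{\left(-91 \right)}\right) = \left(- 13 \left(1 + 2 \left(-13\right)\right) - 7209\right) \left(-22379 - 193\right) = \left(- 13 \left(1 - 26\right) - 7209\right) \left(-22379 - 193\right) = \left(\left(-13\right) \left(-25\right) - 7209\right) \left(-22572\right) = \left(325 - 7209\right) \left(-22572\right) = \left(-6884\right) \left(-22572\right) = 155385648$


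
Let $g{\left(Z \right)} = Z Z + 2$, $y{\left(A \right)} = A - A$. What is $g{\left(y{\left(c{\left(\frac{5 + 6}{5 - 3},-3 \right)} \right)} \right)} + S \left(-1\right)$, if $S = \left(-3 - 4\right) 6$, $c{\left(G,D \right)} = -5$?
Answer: $44$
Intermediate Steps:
$S = -42$ ($S = \left(-7\right) 6 = -42$)
$y{\left(A \right)} = 0$
$g{\left(Z \right)} = 2 + Z^{2}$ ($g{\left(Z \right)} = Z^{2} + 2 = 2 + Z^{2}$)
$g{\left(y{\left(c{\left(\frac{5 + 6}{5 - 3},-3 \right)} \right)} \right)} + S \left(-1\right) = \left(2 + 0^{2}\right) - -42 = \left(2 + 0\right) + 42 = 2 + 42 = 44$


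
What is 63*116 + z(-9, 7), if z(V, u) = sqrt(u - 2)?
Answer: 7308 + sqrt(5) ≈ 7310.2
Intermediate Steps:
z(V, u) = sqrt(-2 + u)
63*116 + z(-9, 7) = 63*116 + sqrt(-2 + 7) = 7308 + sqrt(5)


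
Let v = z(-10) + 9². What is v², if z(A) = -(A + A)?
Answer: 10201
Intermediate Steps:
z(A) = -2*A
v = 101 (v = -2*(-10) + 9² = 20 + 81 = 101)
v² = 101² = 10201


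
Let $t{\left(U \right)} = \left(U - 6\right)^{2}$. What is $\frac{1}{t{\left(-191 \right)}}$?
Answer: $\frac{1}{38809} \approx 2.5767 \cdot 10^{-5}$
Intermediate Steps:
$t{\left(U \right)} = \left(-6 + U\right)^{2}$
$\frac{1}{t{\left(-191 \right)}} = \frac{1}{\left(-6 - 191\right)^{2}} = \frac{1}{\left(-197\right)^{2}} = \frac{1}{38809}$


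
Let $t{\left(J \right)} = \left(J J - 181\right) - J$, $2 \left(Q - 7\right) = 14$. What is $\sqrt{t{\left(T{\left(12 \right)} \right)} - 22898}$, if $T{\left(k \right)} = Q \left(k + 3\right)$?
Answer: $\sqrt{20811} \approx 144.26$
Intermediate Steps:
$Q = 14$ ($Q = 7 + \frac{1}{2} \cdot 14 = 7 + 7 = 14$)
$T{\left(k \right)} = 42 + 14 k$ ($T{\left(k \right)} = 14 \left(k + 3\right) = 14 \left(3 + k\right) = 42 + 14 k$)
$t{\left(J \right)} = -181 + J^{2} - J$ ($t{\left(J \right)} = \left(J^{2} - 181\right) - J = \left(-181 + J^{2}\right) - J = -181 + J^{2} - J$)
$\sqrt{t{\left(T{\left(12 \right)} \right)} - 22898} = \sqrt{\left(-181 + \left(42 + 14 \cdot 12\right)^{2} - \left(42 + 14 \cdot 12\right)\right) - 22898} = \sqrt{\left(-181 + \left(42 + 168\right)^{2} - \left(42 + 168\right)\right) - 22898} = \sqrt{\left(-181 + 210^{2} - 210\right) - 22898} = \sqrt{\left(-181 + 44100 - 210\right) - 22898} = \sqrt{43709 - 22898} = \sqrt{20811}$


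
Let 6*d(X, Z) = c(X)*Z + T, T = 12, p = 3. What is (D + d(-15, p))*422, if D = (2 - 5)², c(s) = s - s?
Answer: 4642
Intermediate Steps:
c(s) = 0
D = 9 (D = (-3)² = 9)
d(X, Z) = 2 (d(X, Z) = (0*Z + 12)/6 = (0 + 12)/6 = (⅙)*12 = 2)
(D + d(-15, p))*422 = (9 + 2)*422 = 11*422 = 4642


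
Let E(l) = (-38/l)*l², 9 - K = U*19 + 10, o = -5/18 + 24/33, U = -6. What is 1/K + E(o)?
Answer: -190984/11187 ≈ -17.072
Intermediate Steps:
o = 89/198 (o = -5*1/18 + 24*(1/33) = -5/18 + 8/11 = 89/198 ≈ 0.44949)
K = 113 (K = 9 - (-6*19 + 10) = 9 - (-114 + 10) = 9 - 1*(-104) = 9 + 104 = 113)
E(l) = -38*l
1/K + E(o) = 1/113 - 38*89/198 = 1/113 - 1691/99 = -190984/11187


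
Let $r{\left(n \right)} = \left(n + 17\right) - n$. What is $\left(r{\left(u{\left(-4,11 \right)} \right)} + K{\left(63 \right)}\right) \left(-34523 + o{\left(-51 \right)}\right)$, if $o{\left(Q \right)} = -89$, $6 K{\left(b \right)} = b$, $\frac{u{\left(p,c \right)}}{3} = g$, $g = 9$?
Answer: $-951830$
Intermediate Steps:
$u{\left(p,c \right)} = 27$ ($u{\left(p,c \right)} = 3 \cdot 9 = 27$)
$K{\left(b \right)} = \frac{b}{6}$
$r{\left(n \right)} = 17$ ($r{\left(n \right)} = \left(17 + n\right) - n = 17$)
$\left(r{\left(u{\left(-4,11 \right)} \right)} + K{\left(63 \right)}\right) \left(-34523 + o{\left(-51 \right)}\right) = \left(17 + \frac{1}{6} \cdot 63\right) \left(-34523 - 89\right) = \left(17 + \frac{21}{2}\right) \left(-34612\right) = \frac{55}{2} \left(-34612\right) = -951830$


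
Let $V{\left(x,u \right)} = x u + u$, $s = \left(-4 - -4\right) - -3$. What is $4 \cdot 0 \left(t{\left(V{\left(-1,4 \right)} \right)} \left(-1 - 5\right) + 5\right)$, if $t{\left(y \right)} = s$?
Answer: $0$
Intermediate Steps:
$s = 3$ ($s = \left(-4 + 4\right) + 3 = 0 + 3 = 3$)
$V{\left(x,u \right)} = u + u x$ ($V{\left(x,u \right)} = u x + u = u + u x$)
$t{\left(y \right)} = 3$
$4 \cdot 0 \left(t{\left(V{\left(-1,4 \right)} \right)} \left(-1 - 5\right) + 5\right) = 4 \cdot 0 \left(3 \left(-1 - 5\right) + 5\right) = 0 \left(3 \left(-1 - 5\right) + 5\right) = 0 \left(3 \left(-6\right) + 5\right) = 0 \left(-18 + 5\right) = 0 \left(-13\right) = 0$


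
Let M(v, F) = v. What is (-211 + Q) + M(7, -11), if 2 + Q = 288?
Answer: 82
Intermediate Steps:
Q = 286 (Q = -2 + 288 = 286)
(-211 + Q) + M(7, -11) = (-211 + 286) + 7 = 75 + 7 = 82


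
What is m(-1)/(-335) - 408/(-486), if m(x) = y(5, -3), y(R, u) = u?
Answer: 23023/27135 ≈ 0.84846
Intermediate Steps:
m(x) = -3
m(-1)/(-335) - 408/(-486) = -3/(-335) - 408/(-486) = -3*(-1/335) - 408*(-1/486) = 3/335 + 68/81 = 23023/27135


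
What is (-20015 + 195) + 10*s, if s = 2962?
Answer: 9800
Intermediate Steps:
(-20015 + 195) + 10*s = (-20015 + 195) + 10*2962 = -19820 + 29620 = 9800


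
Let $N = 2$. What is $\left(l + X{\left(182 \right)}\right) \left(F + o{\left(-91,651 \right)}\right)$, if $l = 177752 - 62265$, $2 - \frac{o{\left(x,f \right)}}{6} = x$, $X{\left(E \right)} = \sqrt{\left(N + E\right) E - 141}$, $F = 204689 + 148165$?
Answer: $40814491644 + 353412 \sqrt{33347} \approx 4.0879 \cdot 10^{10}$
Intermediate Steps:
$F = 352854$
$X{\left(E \right)} = \sqrt{-141 + E \left(2 + E\right)}$ ($X{\left(E \right)} = \sqrt{\left(2 + E\right) E - 141} = \sqrt{E \left(2 + E\right) - 141} = \sqrt{-141 + E \left(2 + E\right)}$)
$o{\left(x,f \right)} = 12 - 6 x$
$l = 115487$
$\left(l + X{\left(182 \right)}\right) \left(F + o{\left(-91,651 \right)}\right) = \left(115487 + \sqrt{-141 + 182^{2} + 2 \cdot 182}\right) \left(352854 + \left(12 - -546\right)\right) = \left(115487 + \sqrt{-141 + 33124 + 364}\right) \left(352854 + \left(12 + 546\right)\right) = \left(115487 + \sqrt{33347}\right) \left(352854 + 558\right) = \left(115487 + \sqrt{33347}\right) 353412 = 40814491644 + 353412 \sqrt{33347}$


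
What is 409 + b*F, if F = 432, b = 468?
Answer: 202585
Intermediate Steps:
409 + b*F = 409 + 468*432 = 409 + 202176 = 202585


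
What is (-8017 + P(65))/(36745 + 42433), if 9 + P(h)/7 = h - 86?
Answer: -8227/79178 ≈ -0.10391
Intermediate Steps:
P(h) = -665 + 7*h (P(h) = -63 + 7*(h - 86) = -63 + 7*(-86 + h) = -63 + (-602 + 7*h) = -665 + 7*h)
(-8017 + P(65))/(36745 + 42433) = (-8017 + (-665 + 7*65))/(36745 + 42433) = (-8017 + (-665 + 455))/79178 = (-8017 - 210)*(1/79178) = -8227*1/79178 = -8227/79178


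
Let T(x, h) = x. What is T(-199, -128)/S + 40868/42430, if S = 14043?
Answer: 282732877/297922245 ≈ 0.94902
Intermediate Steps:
T(-199, -128)/S + 40868/42430 = -199/14043 + 40868/42430 = -199*1/14043 + 40868*(1/42430) = -199/14043 + 20434/21215 = 282732877/297922245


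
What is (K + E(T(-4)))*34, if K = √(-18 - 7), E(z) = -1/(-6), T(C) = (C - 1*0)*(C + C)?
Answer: 17/3 + 170*I ≈ 5.6667 + 170.0*I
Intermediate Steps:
T(C) = 2*C² (T(C) = (C + 0)*(2*C) = C*(2*C) = 2*C²)
E(z) = ⅙ (E(z) = -1*(-⅙) = ⅙)
K = 5*I (K = √(-25) = 5*I ≈ 5.0*I)
(K + E(T(-4)))*34 = (5*I + ⅙)*34 = (⅙ + 5*I)*34 = 17/3 + 170*I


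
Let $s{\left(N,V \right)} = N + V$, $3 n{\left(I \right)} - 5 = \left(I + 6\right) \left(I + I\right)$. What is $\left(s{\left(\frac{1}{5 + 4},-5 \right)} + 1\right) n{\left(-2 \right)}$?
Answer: $\frac{385}{27} \approx 14.259$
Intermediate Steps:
$n{\left(I \right)} = \frac{5}{3} + \frac{2 I \left(6 + I\right)}{3}$ ($n{\left(I \right)} = \frac{5}{3} + \frac{\left(I + 6\right) \left(I + I\right)}{3} = \frac{5}{3} + \frac{\left(6 + I\right) 2 I}{3} = \frac{5}{3} + \frac{2 I \left(6 + I\right)}{3}$)
$\left(s{\left(\frac{1}{5 + 4},-5 \right)} + 1\right) n{\left(-2 \right)} = \left(\left(\frac{1}{5 + 4} - 5\right) + 1\right) \left(\frac{5}{3} + 4 \left(-2\right) + \frac{2 \left(-2\right)^{2}}{3}\right) = \left(\left(\frac{1}{9} - 5\right) + 1\right) \left(\frac{5}{3} - 8 + \frac{2}{3} \cdot 4\right) = \left(\left(\frac{1}{9} - 5\right) + 1\right) \left(\frac{5}{3} - 8 + \frac{8}{3}\right) = \left(- \frac{44}{9} + 1\right) \left(- \frac{11}{3}\right) = \left(- \frac{35}{9}\right) \left(- \frac{11}{3}\right) = \frac{385}{27}$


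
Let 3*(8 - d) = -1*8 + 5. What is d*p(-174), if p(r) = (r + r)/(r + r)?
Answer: 9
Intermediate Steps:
p(r) = 1 (p(r) = (2*r)/((2*r)) = (2*r)*(1/(2*r)) = 1)
d = 9 (d = 8 - (-1*8 + 5)/3 = 8 - (-8 + 5)/3 = 8 - ⅓*(-3) = 8 + 1 = 9)
d*p(-174) = 9*1 = 9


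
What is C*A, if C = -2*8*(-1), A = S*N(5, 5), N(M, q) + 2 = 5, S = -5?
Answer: -240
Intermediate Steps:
N(M, q) = 3 (N(M, q) = -2 + 5 = 3)
A = -15 (A = -5*3 = -15)
C = 16 (C = -16*(-1) = 16)
C*A = 16*(-15) = -240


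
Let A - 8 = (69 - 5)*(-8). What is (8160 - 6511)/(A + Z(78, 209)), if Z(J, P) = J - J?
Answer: -1649/504 ≈ -3.2718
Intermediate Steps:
Z(J, P) = 0
A = -504 (A = 8 + (69 - 5)*(-8) = 8 + 64*(-8) = 8 - 512 = -504)
(8160 - 6511)/(A + Z(78, 209)) = (8160 - 6511)/(-504 + 0) = 1649/(-504) = 1649*(-1/504) = -1649/504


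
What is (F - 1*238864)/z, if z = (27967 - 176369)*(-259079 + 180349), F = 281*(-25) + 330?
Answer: -245559/11683689460 ≈ -2.1017e-5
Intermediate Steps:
F = -6695 (F = -7025 + 330 = -6695)
z = 11683689460 (z = -148402*(-78730) = 11683689460)
(F - 1*238864)/z = (-6695 - 1*238864)/11683689460 = (-6695 - 238864)*(1/11683689460) = -245559*1/11683689460 = -245559/11683689460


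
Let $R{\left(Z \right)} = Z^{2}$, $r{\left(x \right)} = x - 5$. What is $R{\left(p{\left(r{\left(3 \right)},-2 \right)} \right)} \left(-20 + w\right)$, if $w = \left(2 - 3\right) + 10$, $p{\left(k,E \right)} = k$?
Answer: $-44$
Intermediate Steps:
$r{\left(x \right)} = -5 + x$
$w = 9$ ($w = -1 + 10 = 9$)
$R{\left(p{\left(r{\left(3 \right)},-2 \right)} \right)} \left(-20 + w\right) = \left(-5 + 3\right)^{2} \left(-20 + 9\right) = \left(-2\right)^{2} \left(-11\right) = 4 \left(-11\right) = -44$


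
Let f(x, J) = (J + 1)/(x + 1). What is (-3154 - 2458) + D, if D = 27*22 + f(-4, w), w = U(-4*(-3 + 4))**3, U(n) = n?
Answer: -4997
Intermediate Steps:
w = -64 (w = (-4*(-3 + 4))**3 = (-4*1)**3 = (-4)**3 = -64)
f(x, J) = (1 + J)/(1 + x)
D = 615 (D = 27*22 + (1 - 64)/(1 - 4) = 594 - 63/(-3) = 594 - 1/3*(-63) = 594 + 21 = 615)
(-3154 - 2458) + D = (-3154 - 2458) + 615 = -5612 + 615 = -4997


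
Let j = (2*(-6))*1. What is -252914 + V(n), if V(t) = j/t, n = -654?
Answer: -27567624/109 ≈ -2.5291e+5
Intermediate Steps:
j = -12 (j = -12*1 = -12)
V(t) = -12/t
-252914 + V(n) = -252914 - 12/(-654) = -252914 - 12*(-1/654) = -252914 + 2/109 = -27567624/109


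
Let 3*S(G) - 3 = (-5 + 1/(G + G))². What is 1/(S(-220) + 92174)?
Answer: 580800/53540084401 ≈ 1.0848e-5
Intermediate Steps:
S(G) = 1 + (-5 + 1/(2*G))²/3 (S(G) = 1 + (-5 + 1/(G + G))²/3 = 1 + (-5 + 1/(2*G))²/3)
1/(S(-220) + 92174) = 1/((1/12)*(1 - 20*(-220) + 112*(-220)²)/(-220)² + 92174) = 1/((1/12)*(1/48400)*(1 + 4400 + 112*48400) + 92174) = 1/((1/12)*(1/48400)*(1 + 4400 + 5420800) + 92174) = 1/((1/12)*(1/48400)*5425201 + 92174) = 1/(5425201/580800 + 92174) = 1/(53540084401/580800) = 580800/53540084401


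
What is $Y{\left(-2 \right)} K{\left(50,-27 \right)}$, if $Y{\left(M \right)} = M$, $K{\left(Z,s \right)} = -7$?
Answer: $14$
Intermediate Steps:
$Y{\left(-2 \right)} K{\left(50,-27 \right)} = \left(-2\right) \left(-7\right) = 14$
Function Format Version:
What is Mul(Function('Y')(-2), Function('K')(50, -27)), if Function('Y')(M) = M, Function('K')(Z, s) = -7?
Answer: 14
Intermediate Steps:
Mul(Function('Y')(-2), Function('K')(50, -27)) = Mul(-2, -7) = 14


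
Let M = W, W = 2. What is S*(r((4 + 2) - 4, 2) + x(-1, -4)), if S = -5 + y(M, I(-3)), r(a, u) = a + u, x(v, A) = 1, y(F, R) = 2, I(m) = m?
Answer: -15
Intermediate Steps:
M = 2
S = -3 (S = -5 + 2 = -3)
S*(r((4 + 2) - 4, 2) + x(-1, -4)) = -3*((((4 + 2) - 4) + 2) + 1) = -3*(((6 - 4) + 2) + 1) = -3*((2 + 2) + 1) = -3*(4 + 1) = -3*5 = -15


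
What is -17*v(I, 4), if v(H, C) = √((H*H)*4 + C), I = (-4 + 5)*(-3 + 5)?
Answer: -34*√5 ≈ -76.026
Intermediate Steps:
I = 2 (I = 1*2 = 2)
v(H, C) = √(C + 4*H²) (v(H, C) = √(H²*4 + C) = √(4*H² + C) = √(C + 4*H²))
-17*v(I, 4) = -17*√(4 + 4*2²) = -17*√(4 + 4*4) = -17*√(4 + 16) = -34*√5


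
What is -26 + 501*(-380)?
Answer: -190406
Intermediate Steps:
-26 + 501*(-380) = -26 - 190380 = -190406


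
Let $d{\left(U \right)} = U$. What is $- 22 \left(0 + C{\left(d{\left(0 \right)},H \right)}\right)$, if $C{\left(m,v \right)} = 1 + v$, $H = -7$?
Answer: $132$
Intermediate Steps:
$- 22 \left(0 + C{\left(d{\left(0 \right)},H \right)}\right) = - 22 \left(0 + \left(1 - 7\right)\right) = - 22 \left(0 - 6\right) = \left(-22\right) \left(-6\right) = 132$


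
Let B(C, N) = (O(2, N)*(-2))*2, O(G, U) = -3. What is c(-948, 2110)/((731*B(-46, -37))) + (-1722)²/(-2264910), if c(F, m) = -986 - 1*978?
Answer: -74656261/48695565 ≈ -1.5331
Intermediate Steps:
c(F, m) = -1964 (c(F, m) = -986 - 978 = -1964)
B(C, N) = 12 (B(C, N) = -3*(-2)*2 = 6*2 = 12)
c(-948, 2110)/((731*B(-46, -37))) + (-1722)²/(-2264910) = -1964/(731*12) + (-1722)²/(-2264910) = -1964/8772 + 2965284*(-1/2264910) = -1964*1/8772 - 494214/377485 = -491/2193 - 494214/377485 = -74656261/48695565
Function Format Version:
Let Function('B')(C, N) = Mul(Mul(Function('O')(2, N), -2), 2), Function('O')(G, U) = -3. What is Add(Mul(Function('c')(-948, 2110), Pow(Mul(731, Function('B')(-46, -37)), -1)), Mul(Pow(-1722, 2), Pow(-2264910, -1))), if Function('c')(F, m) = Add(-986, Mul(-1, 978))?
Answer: Rational(-74656261, 48695565) ≈ -1.5331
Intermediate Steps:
Function('c')(F, m) = -1964 (Function('c')(F, m) = Add(-986, -978) = -1964)
Function('B')(C, N) = 12 (Function('B')(C, N) = Mul(Mul(-3, -2), 2) = Mul(6, 2) = 12)
Add(Mul(Function('c')(-948, 2110), Pow(Mul(731, Function('B')(-46, -37)), -1)), Mul(Pow(-1722, 2), Pow(-2264910, -1))) = Add(Mul(-1964, Pow(Mul(731, 12), -1)), Mul(Pow(-1722, 2), Pow(-2264910, -1))) = Add(Mul(-1964, Pow(8772, -1)), Mul(2965284, Rational(-1, 2264910))) = Add(Mul(-1964, Rational(1, 8772)), Rational(-494214, 377485)) = Add(Rational(-491, 2193), Rational(-494214, 377485)) = Rational(-74656261, 48695565)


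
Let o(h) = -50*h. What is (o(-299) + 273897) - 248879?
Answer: 39968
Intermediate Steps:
(o(-299) + 273897) - 248879 = (-50*(-299) + 273897) - 248879 = (14950 + 273897) - 248879 = 288847 - 248879 = 39968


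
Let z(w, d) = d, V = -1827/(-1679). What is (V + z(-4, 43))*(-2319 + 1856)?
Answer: -34273112/1679 ≈ -20413.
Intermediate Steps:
V = 1827/1679 (V = -1827*(-1/1679) = 1827/1679 ≈ 1.0881)
(V + z(-4, 43))*(-2319 + 1856) = (1827/1679 + 43)*(-2319 + 1856) = (74024/1679)*(-463) = -34273112/1679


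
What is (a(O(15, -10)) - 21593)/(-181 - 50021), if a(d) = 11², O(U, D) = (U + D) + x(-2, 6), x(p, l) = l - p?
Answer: 10736/25101 ≈ 0.42771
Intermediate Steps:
O(U, D) = 8 + D + U (O(U, D) = (U + D) + (6 - 1*(-2)) = (D + U) + (6 + 2) = (D + U) + 8 = 8 + D + U)
a(d) = 121
(a(O(15, -10)) - 21593)/(-181 - 50021) = (121 - 21593)/(-181 - 50021) = -21472/(-50202) = -21472*(-1/50202) = 10736/25101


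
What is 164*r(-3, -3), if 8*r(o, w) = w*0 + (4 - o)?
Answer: 287/2 ≈ 143.50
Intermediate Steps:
r(o, w) = 1/2 - o/8 (r(o, w) = (w*0 + (4 - o))/8 = (0 + (4 - o))/8 = (4 - o)/8 = 1/2 - o/8)
164*r(-3, -3) = 164*(1/2 - 1/8*(-3)) = 164*(1/2 + 3/8) = 164*(7/8) = 287/2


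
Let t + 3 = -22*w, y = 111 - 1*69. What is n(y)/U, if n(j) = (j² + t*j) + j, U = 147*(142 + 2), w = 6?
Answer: -23/126 ≈ -0.18254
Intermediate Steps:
U = 21168 (U = 147*144 = 21168)
y = 42 (y = 111 - 69 = 42)
t = -135 (t = -3 - 22*6 = -3 - 132 = -135)
n(j) = j² - 134*j (n(j) = (j² - 135*j) + j = j² - 134*j)
n(y)/U = (42*(-134 + 42))/21168 = (42*(-92))*(1/21168) = -3864*1/21168 = -23/126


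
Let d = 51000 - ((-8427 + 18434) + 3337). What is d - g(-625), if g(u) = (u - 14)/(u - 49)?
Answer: 25379505/674 ≈ 37655.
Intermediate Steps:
g(u) = (-14 + u)/(-49 + u)
d = 37656 (d = 51000 - (10007 + 3337) = 51000 - 1*13344 = 51000 - 13344 = 37656)
d - g(-625) = 37656 - (-14 - 625)/(-49 - 625) = 37656 - (-639)/(-674) = 37656 - (-1)*(-639)/674 = 37656 - 1*639/674 = 37656 - 639/674 = 25379505/674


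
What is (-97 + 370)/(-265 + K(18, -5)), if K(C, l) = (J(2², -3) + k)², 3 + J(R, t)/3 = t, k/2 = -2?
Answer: 91/73 ≈ 1.2466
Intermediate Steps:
k = -4 (k = 2*(-2) = -4)
J(R, t) = -9 + 3*t
K(C, l) = 484 (K(C, l) = ((-9 + 3*(-3)) - 4)² = ((-9 - 9) - 4)² = (-18 - 4)² = (-22)² = 484)
(-97 + 370)/(-265 + K(18, -5)) = (-97 + 370)/(-265 + 484) = 273/219 = 273*(1/219) = 91/73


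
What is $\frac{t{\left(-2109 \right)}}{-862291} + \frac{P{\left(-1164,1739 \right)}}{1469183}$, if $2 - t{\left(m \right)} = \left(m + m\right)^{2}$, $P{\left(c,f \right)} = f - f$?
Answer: $\frac{17791522}{862291} \approx 20.633$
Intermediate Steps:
$P{\left(c,f \right)} = 0$
$t{\left(m \right)} = 2 - 4 m^{2}$ ($t{\left(m \right)} = 2 - \left(m + m\right)^{2} = 2 - \left(2 m\right)^{2} = 2 - 4 m^{2}$)
$\frac{t{\left(-2109 \right)}}{-862291} + \frac{P{\left(-1164,1739 \right)}}{1469183} = \frac{2 - 4 \left(-2109\right)^{2}}{-862291} + \frac{0}{1469183} = \left(2 - 17791524\right) \left(- \frac{1}{862291}\right) + 0 \cdot \frac{1}{1469183} = \left(2 - 17791524\right) \left(- \frac{1}{862291}\right) + 0 = \left(-17791522\right) \left(- \frac{1}{862291}\right) + 0 = \frac{17791522}{862291} + 0 = \frac{17791522}{862291}$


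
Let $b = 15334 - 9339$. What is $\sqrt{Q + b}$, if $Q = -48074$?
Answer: $i \sqrt{42079} \approx 205.13 i$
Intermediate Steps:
$b = 5995$
$\sqrt{Q + b} = \sqrt{-48074 + 5995} = \sqrt{-42079} = i \sqrt{42079}$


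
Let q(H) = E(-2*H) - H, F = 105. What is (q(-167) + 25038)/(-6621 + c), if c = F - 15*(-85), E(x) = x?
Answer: -8513/1747 ≈ -4.8729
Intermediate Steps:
c = 1380 (c = 105 - 15*(-85) = 105 + 1275 = 1380)
q(H) = -3*H (q(H) = -2*H - H = -3*H)
(q(-167) + 25038)/(-6621 + c) = (-3*(-167) + 25038)/(-6621 + 1380) = (501 + 25038)/(-5241) = 25539*(-1/5241) = -8513/1747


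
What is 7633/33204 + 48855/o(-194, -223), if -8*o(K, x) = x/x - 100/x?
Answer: -2893969187821/10724892 ≈ -2.6984e+5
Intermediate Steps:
o(K, x) = -1/8 + 25/(2*x) (o(K, x) = -(x/x - 100/x)/8 = -(1 - 100/x)/8 = -1/8 + 25/(2*x))
7633/33204 + 48855/o(-194, -223) = 7633/33204 + 48855/(((1/8)*(100 - 1*(-223))/(-223))) = 7633*(1/33204) + 48855/(((1/8)*(-1/223)*(100 + 223))) = 7633/33204 + 48855/(((1/8)*(-1/223)*323)) = 7633/33204 + 48855/(-323/1784) = 7633/33204 + 48855*(-1784/323) = 7633/33204 - 87157320/323 = -2893969187821/10724892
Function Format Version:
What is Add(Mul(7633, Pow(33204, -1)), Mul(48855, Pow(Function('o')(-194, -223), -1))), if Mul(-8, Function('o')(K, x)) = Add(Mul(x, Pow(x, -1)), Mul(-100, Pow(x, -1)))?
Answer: Rational(-2893969187821, 10724892) ≈ -2.6984e+5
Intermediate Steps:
Function('o')(K, x) = Add(Rational(-1, 8), Mul(Rational(25, 2), Pow(x, -1))) (Function('o')(K, x) = Mul(Rational(-1, 8), Add(Mul(x, Pow(x, -1)), Mul(-100, Pow(x, -1)))) = Mul(Rational(-1, 8), Add(1, Mul(-100, Pow(x, -1)))) = Add(Rational(-1, 8), Mul(Rational(25, 2), Pow(x, -1))))
Add(Mul(7633, Pow(33204, -1)), Mul(48855, Pow(Function('o')(-194, -223), -1))) = Add(Mul(7633, Pow(33204, -1)), Mul(48855, Pow(Mul(Rational(1, 8), Pow(-223, -1), Add(100, Mul(-1, -223))), -1))) = Add(Mul(7633, Rational(1, 33204)), Mul(48855, Pow(Mul(Rational(1, 8), Rational(-1, 223), Add(100, 223)), -1))) = Add(Rational(7633, 33204), Mul(48855, Pow(Mul(Rational(1, 8), Rational(-1, 223), 323), -1))) = Add(Rational(7633, 33204), Mul(48855, Pow(Rational(-323, 1784), -1))) = Add(Rational(7633, 33204), Mul(48855, Rational(-1784, 323))) = Add(Rational(7633, 33204), Rational(-87157320, 323)) = Rational(-2893969187821, 10724892)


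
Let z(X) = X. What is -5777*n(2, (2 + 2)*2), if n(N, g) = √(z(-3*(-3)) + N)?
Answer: -5777*√11 ≈ -19160.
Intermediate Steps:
n(N, g) = √(9 + N) (n(N, g) = √(-3*(-3) + N) = √(9 + N))
-5777*n(2, (2 + 2)*2) = -5777*√(9 + 2) = -5777*√11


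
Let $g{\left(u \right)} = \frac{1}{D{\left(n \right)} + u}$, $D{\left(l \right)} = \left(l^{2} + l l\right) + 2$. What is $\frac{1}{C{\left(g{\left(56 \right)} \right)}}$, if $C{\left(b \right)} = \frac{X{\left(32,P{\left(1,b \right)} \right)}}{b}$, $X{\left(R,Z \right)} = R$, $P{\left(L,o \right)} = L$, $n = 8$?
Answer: $\frac{1}{5952} \approx 0.00016801$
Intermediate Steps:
$D{\left(l \right)} = 2 + 2 l^{2}$ ($D{\left(l \right)} = \left(l^{2} + l^{2}\right) + 2 = 2 l^{2} + 2 = 2 + 2 l^{2}$)
$g{\left(u \right)} = \frac{1}{130 + u}$ ($g{\left(u \right)} = \frac{1}{\left(2 + 2 \cdot 8^{2}\right) + u} = \frac{1}{\left(2 + 2 \cdot 64\right) + u} = \frac{1}{\left(2 + 128\right) + u} = \frac{1}{130 + u}$)
$C{\left(b \right)} = \frac{32}{b}$
$\frac{1}{C{\left(g{\left(56 \right)} \right)}} = \frac{1}{32 \frac{1}{\frac{1}{130 + 56}}} = \frac{1}{32 \frac{1}{\frac{1}{186}}} = \frac{1}{32 \cdot 186} = \frac{1}{5952}$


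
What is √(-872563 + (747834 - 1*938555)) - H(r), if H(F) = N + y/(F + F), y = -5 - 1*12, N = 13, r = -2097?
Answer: -54539/4194 + 2*I*√265821 ≈ -13.004 + 1031.2*I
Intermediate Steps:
y = -17 (y = -5 - 12 = -17)
H(F) = 13 - 17/(2*F) (H(F) = 13 - 17/(F + F) = 13 - 17/(2*F))
√(-872563 + (747834 - 1*938555)) - H(r) = √(-872563 + (747834 - 1*938555)) - (13 - 17/2/(-2097)) = √(-872563 + (747834 - 938555)) - (13 - 17/2*(-1/2097)) = √(-872563 - 190721) - (13 + 17/4194) = √(-1063284) - 1*54539/4194 = 2*I*√265821 - 54539/4194 = -54539/4194 + 2*I*√265821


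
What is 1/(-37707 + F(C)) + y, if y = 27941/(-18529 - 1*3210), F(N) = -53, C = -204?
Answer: -1055073899/820864640 ≈ -1.2853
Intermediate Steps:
y = -27941/21739 (y = 27941/(-18529 - 3210) = 27941/(-21739) = 27941*(-1/21739) = -27941/21739 ≈ -1.2853)
1/(-37707 + F(C)) + y = 1/(-37707 - 53) - 27941/21739 = 1/(-37760) - 27941/21739 = -1/37760 - 27941/21739 = -1055073899/820864640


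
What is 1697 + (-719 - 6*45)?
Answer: 708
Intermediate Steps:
1697 + (-719 - 6*45) = 1697 + (-719 - 1*270) = 1697 + (-719 - 270) = 1697 - 989 = 708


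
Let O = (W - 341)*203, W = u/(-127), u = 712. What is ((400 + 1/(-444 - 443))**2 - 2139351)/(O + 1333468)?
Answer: -197776174997786/126209217905251 ≈ -1.5671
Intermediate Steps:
W = -712/127 (W = 712/(-127) = 712*(-1/127) = -712/127 ≈ -5.6063)
O = -8935857/127 (O = (-712/127 - 341)*203 = -44019/127*203 = -8935857/127 ≈ -70361.)
((400 + 1/(-444 - 443))**2 - 2139351)/(O + 1333468) = ((400 + 1/(-444 - 443))**2 - 2139351)/(-8935857/127 + 1333468) = ((400 + 1/(-887))**2 - 2139351)/(160414579/127) = ((400 - 1/887)**2 - 2139351)*(127/160414579) = ((354799/887)**2 - 2139351)*(127/160414579) = (125882330401/786769 - 2139351)*(127/160414579) = -1557292716518/786769*127/160414579 = -197776174997786/126209217905251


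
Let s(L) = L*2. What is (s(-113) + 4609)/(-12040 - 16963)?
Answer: -4383/29003 ≈ -0.15112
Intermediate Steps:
s(L) = 2*L
(s(-113) + 4609)/(-12040 - 16963) = (2*(-113) + 4609)/(-12040 - 16963) = (-226 + 4609)/(-29003) = 4383*(-1/29003) = -4383/29003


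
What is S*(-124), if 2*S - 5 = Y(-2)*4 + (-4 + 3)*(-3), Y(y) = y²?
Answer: -1488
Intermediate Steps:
S = 12 (S = 5/2 + ((-2)²*4 + (-4 + 3)*(-3))/2 = 5/2 + (4*4 - 1*(-3))/2 = 5/2 + (16 + 3)/2 = 5/2 + (½)*19 = 5/2 + 19/2 = 12)
S*(-124) = 12*(-124) = -1488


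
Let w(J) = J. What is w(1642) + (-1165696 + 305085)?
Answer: -858969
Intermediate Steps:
w(1642) + (-1165696 + 305085) = 1642 + (-1165696 + 305085) = 1642 - 860611 = -858969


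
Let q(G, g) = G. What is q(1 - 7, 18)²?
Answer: 36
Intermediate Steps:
q(1 - 7, 18)² = (1 - 7)² = (-6)² = 36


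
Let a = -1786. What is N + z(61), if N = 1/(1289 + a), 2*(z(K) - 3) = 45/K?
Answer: 204145/60634 ≈ 3.3668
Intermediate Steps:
z(K) = 3 + 45/(2*K) (z(K) = 3 + (45/K)/2 = 3 + 45/(2*K))
N = -1/497 (N = 1/(1289 - 1786) = 1/(-497) = -1/497 ≈ -0.0020121)
N + z(61) = -1/497 + (3 + (45/2)/61) = -1/497 + (3 + (45/2)*(1/61)) = -1/497 + (3 + 45/122) = -1/497 + 411/122 = 204145/60634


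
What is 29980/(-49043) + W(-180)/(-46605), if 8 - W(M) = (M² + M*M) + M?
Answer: 1771548416/2285649015 ≈ 0.77507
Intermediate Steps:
W(M) = 8 - M - 2*M² (W(M) = 8 - ((M² + M*M) + M) = 8 - ((M² + M²) + M) = 8 - (2*M² + M) = 8 - (M + 2*M²) = 8 + (-M - 2*M²) = 8 - M - 2*M²)
29980/(-49043) + W(-180)/(-46605) = 29980/(-49043) + (8 - 1*(-180) - 2*(-180)²)/(-46605) = 29980*(-1/49043) + (8 + 180 - 2*32400)*(-1/46605) = -29980/49043 + (8 + 180 - 64800)*(-1/46605) = -29980/49043 - 64612*(-1/46605) = -29980/49043 + 64612/46605 = 1771548416/2285649015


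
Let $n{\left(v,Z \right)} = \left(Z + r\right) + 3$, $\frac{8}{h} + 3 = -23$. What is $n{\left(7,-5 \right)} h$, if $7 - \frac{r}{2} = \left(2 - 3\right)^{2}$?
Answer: $- \frac{40}{13} \approx -3.0769$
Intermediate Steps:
$h = - \frac{4}{13}$ ($h = \frac{8}{-3 - 23} = \frac{8}{-26} = 8 \left(- \frac{1}{26}\right) = - \frac{4}{13} \approx -0.30769$)
$r = 12$ ($r = 14 - 2 \left(2 - 3\right)^{2} = 14 - 2 \left(-1\right)^{2} = 14 - 2 = 12$)
$n{\left(v,Z \right)} = 15 + Z$ ($n{\left(v,Z \right)} = \left(Z + 12\right) + 3 = \left(12 + Z\right) + 3 = 15 + Z$)
$n{\left(7,-5 \right)} h = \left(15 - 5\right) \left(- \frac{4}{13}\right) = 10 \left(- \frac{4}{13}\right) = - \frac{40}{13}$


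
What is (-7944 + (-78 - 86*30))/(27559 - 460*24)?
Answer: -10602/16519 ≈ -0.64181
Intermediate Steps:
(-7944 + (-78 - 86*30))/(27559 - 460*24) = (-7944 + (-78 - 2580))/(27559 - 11040) = (-7944 - 2658)/16519 = -10602*1/16519 = -10602/16519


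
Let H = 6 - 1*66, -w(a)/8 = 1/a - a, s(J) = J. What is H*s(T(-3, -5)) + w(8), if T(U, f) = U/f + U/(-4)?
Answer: -18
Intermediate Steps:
T(U, f) = -U/4 + U/f (T(U, f) = U/f + U*(-1/4) = U/f - U/4 = -U/4 + U/f)
w(a) = -8/a + 8*a (w(a) = -8*(1/a - a) = -8/a + 8*a)
H = -60 (H = 6 - 66 = -60)
H*s(T(-3, -5)) + w(8) = -60*(-1/4*(-3) - 3/(-5)) + (-8/8 + 8*8) = -60*(3/4 - 3*(-1/5)) + (-8*1/8 + 64) = -60*(3/4 + 3/5) + (-1 + 64) = -60*27/20 + 63 = -81 + 63 = -18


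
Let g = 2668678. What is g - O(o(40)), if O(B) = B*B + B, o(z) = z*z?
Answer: 107078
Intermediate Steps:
o(z) = z²
O(B) = B + B² (O(B) = B² + B = B + B²)
g - O(o(40)) = 2668678 - 40²*(1 + 40²) = 2668678 - 1600*(1 + 1600) = 2668678 - 1600*1601 = 2668678 - 1*2561600 = 2668678 - 2561600 = 107078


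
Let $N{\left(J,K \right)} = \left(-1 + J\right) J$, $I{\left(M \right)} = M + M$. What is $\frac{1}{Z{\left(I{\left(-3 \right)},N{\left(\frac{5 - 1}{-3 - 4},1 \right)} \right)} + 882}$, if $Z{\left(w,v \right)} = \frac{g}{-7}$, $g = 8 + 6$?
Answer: $\frac{1}{880} \approx 0.0011364$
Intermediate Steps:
$I{\left(M \right)} = 2 M$
$N{\left(J,K \right)} = J \left(-1 + J\right)$
$g = 14$
$Z{\left(w,v \right)} = -2$ ($Z{\left(w,v \right)} = \frac{14}{-7} = 14 \left(- \frac{1}{7}\right) = -2$)
$\frac{1}{Z{\left(I{\left(-3 \right)},N{\left(\frac{5 - 1}{-3 - 4},1 \right)} \right)} + 882} = \frac{1}{-2 + 882} = \frac{1}{880}$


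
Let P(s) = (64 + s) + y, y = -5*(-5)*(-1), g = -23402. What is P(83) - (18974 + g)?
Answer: 4550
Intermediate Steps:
y = -25 (y = 25*(-1) = -25)
P(s) = 39 + s (P(s) = (64 + s) - 25 = 39 + s)
P(83) - (18974 + g) = (39 + 83) - (18974 - 23402) = 122 - 1*(-4428) = 122 + 4428 = 4550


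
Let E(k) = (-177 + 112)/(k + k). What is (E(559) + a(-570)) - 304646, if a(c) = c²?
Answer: 1741839/86 ≈ 20254.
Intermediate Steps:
E(k) = -65/(2*k) (E(k) = -65*1/(2*k) = -65/(2*k))
(E(559) + a(-570)) - 304646 = (-65/2/559 + (-570)²) - 304646 = (-65/2*1/559 + 324900) - 304646 = (-5/86 + 324900) - 304646 = 27941395/86 - 304646 = 1741839/86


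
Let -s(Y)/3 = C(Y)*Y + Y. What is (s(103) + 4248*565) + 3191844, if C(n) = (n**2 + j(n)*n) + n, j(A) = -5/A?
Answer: 2283192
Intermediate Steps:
C(n) = -5 + n + n**2 (C(n) = (n**2 + (-5/n)*n) + n = (n**2 - 5) + n = (-5 + n**2) + n = -5 + n + n**2)
s(Y) = -3*Y - 3*Y*(-5 + Y*(1 + Y)) (s(Y) = -3*((-5 + Y*(1 + Y))*Y + Y) = -3*(Y*(-5 + Y*(1 + Y)) + Y) = -3*(Y + Y*(-5 + Y*(1 + Y))) = -3*Y - 3*Y*(-5 + Y*(1 + Y)))
(s(103) + 4248*565) + 3191844 = (3*103*(4 - 1*103 - 1*103**2) + 4248*565) + 3191844 = (3*103*(4 - 103 - 1*10609) + 2400120) + 3191844 = (3*103*(4 - 103 - 10609) + 2400120) + 3191844 = (3*103*(-10708) + 2400120) + 3191844 = (-3308772 + 2400120) + 3191844 = -908652 + 3191844 = 2283192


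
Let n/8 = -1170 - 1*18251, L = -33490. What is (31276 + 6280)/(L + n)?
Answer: -18778/94429 ≈ -0.19886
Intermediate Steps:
n = -155368 (n = 8*(-1170 - 1*18251) = 8*(-1170 - 18251) = 8*(-19421) = -155368)
(31276 + 6280)/(L + n) = (31276 + 6280)/(-33490 - 155368) = 37556/(-188858) = 37556*(-1/188858) = -18778/94429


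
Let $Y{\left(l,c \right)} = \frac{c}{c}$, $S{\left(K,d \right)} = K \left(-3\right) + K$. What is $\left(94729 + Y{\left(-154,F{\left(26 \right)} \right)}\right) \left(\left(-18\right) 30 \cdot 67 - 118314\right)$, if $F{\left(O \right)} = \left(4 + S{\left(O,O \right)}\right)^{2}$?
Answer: $-14635216620$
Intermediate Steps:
$S{\left(K,d \right)} = - 2 K$ ($S{\left(K,d \right)} = - 3 K + K = - 2 K$)
$F{\left(O \right)} = \left(4 - 2 O\right)^{2}$
$Y{\left(l,c \right)} = 1$
$\left(94729 + Y{\left(-154,F{\left(26 \right)} \right)}\right) \left(\left(-18\right) 30 \cdot 67 - 118314\right) = \left(94729 + 1\right) \left(\left(-18\right) 30 \cdot 67 - 118314\right) = 94730 \left(\left(-540\right) 67 - 118314\right) = 94730 \left(-36180 - 118314\right) = 94730 \left(-154494\right) = -14635216620$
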